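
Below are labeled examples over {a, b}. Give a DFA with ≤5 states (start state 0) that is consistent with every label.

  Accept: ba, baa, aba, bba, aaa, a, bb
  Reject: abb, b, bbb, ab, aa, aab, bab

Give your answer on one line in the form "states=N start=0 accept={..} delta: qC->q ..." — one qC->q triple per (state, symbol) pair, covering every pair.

states=4 start=0 accept={1,3} delta: 0a->1 0b->2 1a->0 1b->0 2a->3 2b->3 3a->1 3b->0

Grow the machine one transition at a time. Run the examples from 0; the earliest place one falls off (shortest prefix, ties alphabetical) gets sent to the lowest-numbered state that keeps every Accept/Reject pair distinguishable — a pair clashes when both reach the same state with identical unread suffix — and to a fresh state only if none does.
a: 0a undefined. 0a->0: no, aaa/aa meet in 0. Open state 1: 0a->1.
b: 0b undefined. 0b->0: no, baa/aa meet in 1 with "a" left. 0b->1: no, ba/aa meet in 1 with "a" left. Open state 2: 0b->2.
aa: 1a undefined. 1a->0: ok.
ab: 1b undefined. 1b->0: ok.
ba: 2a undefined. 2a->0: no, ba/ab meet in 0. 2a->1: no, baa/ab meet in 0. 2a->2: no, ba/abb meet in 2. Open state 3: 2a->3.
bb: 2b undefined. 2b->0: no, bb/ab meet in 0. 2b->1: no, bba/bbb meet in 0. 2b->2: no, bb/abb meet in 2. 2b->3: ok.
baa: 3a undefined. 3a->0: no, baa/ab meet in 0. 3a->1: ok.
bab: 3b undefined. 3b->0: ok.
All examples now run through 4 states with every (state, symbol) defined. Accept strings end in {1,3}, Reject strings end in {0,2}; accept={1,3}.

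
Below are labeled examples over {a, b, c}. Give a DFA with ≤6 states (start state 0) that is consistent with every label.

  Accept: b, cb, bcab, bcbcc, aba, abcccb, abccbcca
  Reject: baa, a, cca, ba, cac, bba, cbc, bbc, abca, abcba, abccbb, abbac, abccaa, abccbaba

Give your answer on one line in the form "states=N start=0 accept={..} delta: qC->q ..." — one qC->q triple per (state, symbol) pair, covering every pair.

states=6 start=0 accept={0,2,4} delta: 0a->1 0b->0 0c->1 1a->1 1b->2 1c->1 2a->0 2b->0 2c->3 3a->1 3b->0 3c->4 4a->0 4b->5 4c->0 5a->0 5b->1 5c->3

State merging on the prefix tree: take the shortest (then alphabetical) example prefix whose next move is undefined and point that move at state 0, else 1, else 2, ...; a target is out if some Accept/Reject pair would then sit in one state with the same input left (inseparable). If every existing state is out, open a new one.
a: 0a undefined. 0a->0: no, aba/ba meet in 0 with "ba" left. Open state 1: 0a->1.
b: 0b undefined. 0b->0: ok.
c: 0c undefined. 0c->0: no, b/cbc meet in 0. 0c->1: ok.
ab: 1b undefined. 1b->0: no, bcbcc/abbac meet in 1 with "c" left. 1b->1: no, cb/a meet in 1. Open state 2: 1b->2.
ca: 1a undefined. 1a->0: no, b/baa meet in 0. 1a->1: ok.
cc: 1c undefined. 1c->0: no, b/cac meet in 0. 1c->1: ok.
aba: 2a undefined. 2a->0: ok.
abb: 2b undefined. 2b->0: ok.
abc: 2c undefined. 2c->0: no, b/cbc meet in 0. 2c->1: no, b/abcba meet in 0. 2c->2: no, b/abca meet in 0. Open state 3: 2c->3.
abca: 3a undefined. 3a->0: no, b/abca meet in 0. 3a->1: ok.
abcb: 3b undefined. 3b->0: ok.
abcc: 3c undefined. 3c->0: no, b/abccbb meet in 0. 3c->1: no, b/abccbb meet in 0. 3c->2: no, b/abccbb meet in 0. 3c->3: no, b/abccbb meet in 0. Open state 4: 3c->4.
abcca: 4a undefined. 4a->0: ok.
abccb: 4b undefined. 4b->0: no, b/abccbb meet in 0. 4b->1: no, b/abccbaba meet in 0. 4b->2: no, b/abccbb meet in 0. 4b->3: no, b/abccbb meet in 0. 4b->4: no, bcbcc/abccbb meet in 4. Open state 5: 4b->5.
abccc: 4c undefined. 4c->0: ok.
abccba: 5a undefined. 5a->0: ok.
abccbb: 5b undefined. 5b->0: no, b/abccbb meet in 0. 5b->1: ok.
abccbc: 5c undefined. 5c->0: no, abccbcca/baa meet in 1. 5c->1: no, abccbcca/baa meet in 1. 5c->2: no, abccbcca/baa meet in 1. 5c->3: ok.
All examples now run through 6 states with every (state, symbol) defined. Accept strings end in {0,2,4}, Reject strings end in {1,3}; accept={0,2,4}.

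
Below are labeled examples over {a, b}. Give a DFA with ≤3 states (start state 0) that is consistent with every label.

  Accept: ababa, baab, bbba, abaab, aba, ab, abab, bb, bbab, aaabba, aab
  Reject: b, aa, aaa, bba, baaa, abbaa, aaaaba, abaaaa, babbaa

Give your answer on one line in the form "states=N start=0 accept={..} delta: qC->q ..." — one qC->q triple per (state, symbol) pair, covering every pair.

states=3 start=0 accept={0,1} delta: 0a->1 0b->2 1a->2 1b->0 2a->2 2b->1

Grow the machine one transition at a time. Run the examples from 0; the earliest place one falls off (shortest prefix, ties alphabetical) gets sent to the lowest-numbered state that keeps every Accept/Reject pair distinguishable — a pair clashes when both reach the same state with identical unread suffix — and to a fresh state only if none does.
a: 0a undefined. 0a->0: no, aba/aaaaba meet in 0 with "ba" left. Open state 1: 0a->1.
b: 0b undefined. 0b->0: no, bbba/bba meet in 1. 0b->1: no, aba/bba meet in 1 with "ba" left. Open state 2: 0b->2.
aa: 1a undefined. 1a->0: no, aab/b meet in 2. 1a->1: no, aba/aaaaba meet in 1 with "ba" left. 1a->2: ok.
ab: 1b undefined. 1b->0: ok.
ba: 2a undefined. 2a->0: no, ababa/abbaa meet in 1. 2a->1: no, ababa/aaa meet in 1. 2a->2: ok.
bb: 2b undefined. 2b->0: no, ababa/bba meet in 1. 2b->1: ok.
All examples now run through 3 states with every (state, symbol) defined. Accept strings end in {0,1}, Reject strings end in {2}; accept={0,1}.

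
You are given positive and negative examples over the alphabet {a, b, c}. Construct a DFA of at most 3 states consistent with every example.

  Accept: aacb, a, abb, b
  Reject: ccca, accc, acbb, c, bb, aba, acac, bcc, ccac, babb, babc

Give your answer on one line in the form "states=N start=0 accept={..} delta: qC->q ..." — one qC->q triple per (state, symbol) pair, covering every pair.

states=3 start=0 accept={1} delta: 0a->1 0b->1 0c->2 1a->0 1b->2 1c->0 2a->0 2b->1 2c->0

Fold the examples into a partial DFA from state 0: repeatedly fix the first undefined (state, symbol) met by the shortest-then-alphabetical prefix, trying targets in increasing order and rejecting any under which an Accept and a Reject string meet in one state with the same remainder; add a state when all current targets are rejected. Accepting states are where Accept strings end.
a: 0a undefined. 0a->0: no, abb/bb meet in 0 with "bb" left. Open state 1: 0a->1.
b: 0b undefined. 0b->0: no, abb/babb meet in 1 with "bb" left. 0b->1: ok.
c: 0c undefined. 0c->0: no, a/ccca meet in 1. 0c->1: no, a/c meet in 1. Open state 2: 0c->2.
aa: 1a undefined. 1a->0: ok.
ab: 1b undefined. 1b->0: no, a/aba meet in 1. 1b->1: no, a/bb meet in 1. 1b->2: ok.
ac: 1c undefined. 1c->0: ok.
cc: 2c undefined. 2c->0: ok.
aba: 2a undefined. 2a->0: ok.
abb: 2b undefined. 2b->0: no, aacb/ccca meet in 0. 2b->1: ok.
All examples now run through 3 states with every (state, symbol) defined. Accept strings end in {1}, Reject strings end in {0,2}; accept={1}.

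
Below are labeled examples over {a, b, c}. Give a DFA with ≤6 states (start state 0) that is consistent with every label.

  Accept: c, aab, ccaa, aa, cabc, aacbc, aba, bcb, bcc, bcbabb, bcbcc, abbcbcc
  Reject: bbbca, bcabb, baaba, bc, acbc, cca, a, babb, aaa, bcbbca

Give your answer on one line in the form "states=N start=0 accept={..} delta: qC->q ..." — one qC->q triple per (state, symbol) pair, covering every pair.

states=6 start=0 accept={0,2,4} delta: 0a->1 0b->1 0c->0 1a->2 1b->3 1c->3 2a->3 2b->0 2c->1 3a->0 3b->4 3c->0 4a->1 4b->0 4c->5 5a->1 5b->0 5c->0

Fold the examples into a partial DFA from state 0: repeatedly fix the first undefined (state, symbol) met by the shortest-then-alphabetical prefix, trying targets in increasing order and rejecting any under which an Accept and a Reject string meet in one state with the same remainder; add a state when all current targets are rejected. Accepting states are where Accept strings end.
a: 0a undefined. 0a->0: no, aa/a meet in 0. Open state 1: 0a->1.
b: 0b undefined. 0b->0: no, c/bc meet in 0 with "c" left. 0b->1: ok.
c: 0c undefined. 0c->0: ok.
aa: 1a undefined. 1a->0: no, aab/cca meet in 1. 1a->1: no, ccaa/cca meet in 1. Open state 2: 1a->2.
ab: 1b undefined. 1b->0: no, aba/cca meet in 1. 1b->1: no, cabc/bc meet in 1 with "c" left. 1b->2: no, aba/aaa meet in 2 with "a" left. Open state 3: 1b->3.
ac: 1c undefined. 1c->0: no, c/bc meet in 0. 1c->1: no, cabc/acbc meet in 3 with "c" left. 1c->2: no, ccaa/bc meet in 2. 1c->3: ok.
aaa: 2a undefined. 2a->0: no, c/aaa meet in 0. 2a->1: no, aba/baaba meet in 3 with "a" left. 2a->2: no, ccaa/aaa meet in 2. 2a->3: ok.
aab: 2b undefined. 2b->0: ok.
aac: 2c undefined. 2c->0: no, aacbc/bc meet in 3. 2c->1: ok.
aba: 3a undefined. 3a->0: ok.
abb: 3b undefined. 3b->0: no, c/acbc meet in 0. 3b->1: no, c/bbbca meet in 0. 3b->2: no, ccaa/bbbca meet in 2. 3b->3: no, c/baaba meet in 0. Open state 4: 3b->4.
bcc: 3c undefined. 3c->0: ok.
abbc: 4c undefined. 4c->0: no, c/acbc meet in 0. 4c->1: no, ccaa/bbbca meet in 2. 4c->2: no, ccaa/acbc meet in 2. 4c->3: no, c/bbbca meet in 0. 4c->4: no, bcb/acbc meet in 4. Open state 5: 4c->5.
bcba: 4a undefined. 4a->0: no, c/baaba meet in 0. 4a->1: ok.
bcbb: 4b undefined. 4b->0: ok.
abbcb: 5b undefined. 5b->0: ok.
bbbca: 5a undefined. 5a->0: no, c/bbbca meet in 0. 5a->1: ok.
bcbcc: 5c undefined. 5c->0: ok.
All examples now run through 6 states with every (state, symbol) defined. Accept strings end in {0,2,4}, Reject strings end in {1,3,5}; accept={0,2,4}.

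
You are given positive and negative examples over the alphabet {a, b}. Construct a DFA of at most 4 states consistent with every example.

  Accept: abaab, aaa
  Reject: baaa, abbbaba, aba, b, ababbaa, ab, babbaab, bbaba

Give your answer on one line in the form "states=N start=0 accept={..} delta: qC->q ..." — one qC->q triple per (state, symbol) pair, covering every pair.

Grow the machine one transition at a time. Run the examples from 0; the earliest place one falls off (shortest prefix, ties alphabetical) gets sent to the lowest-numbered state that keeps every Accept/Reject pair distinguishable — a pair clashes when both reach the same state with identical unread suffix — and to a fresh state only if none does.
a: 0a undefined. 0a->0: ok.
b: 0b undefined. 0b->0: no, abaab/baaa meet in 0. Open state 1: 0b->1.
ba: 1a undefined. 1a->0: no, abaab/b meet in 1. 1a->1: ok.
bb: 1b undefined. 1b->0: no, abaab/abbbaba meet in 0. 1b->1: no, abaab/baaa meet in 1. Open state 2: 1b->2.
bba: 2a undefined. 2a->0: ok.
abbb: 2b undefined. 2b->0: no, aaa/ababbaa meet in 0. 2b->1: no, abaab/babbaab meet in 2. 2b->2: no, aaa/ababbaa meet in 0. Open state 3: 2b->3.
abbba: 3a undefined. 3a->0: no, aaa/ababbaa meet in 0. 3a->1: no, abaab/babbaab meet in 2. 3a->2: no, abaab/abbbaba meet in 2. 3a->3: ok.
abbbab: 3b undefined. 3b->0: no, aaa/abbbaba meet in 0. 3b->1: ok.
All examples now run through 4 states with every (state, symbol) defined. Accept strings end in {0,2}, Reject strings end in {1,3}; accept={0,2}.

states=4 start=0 accept={0,2} delta: 0a->0 0b->1 1a->1 1b->2 2a->0 2b->3 3a->3 3b->1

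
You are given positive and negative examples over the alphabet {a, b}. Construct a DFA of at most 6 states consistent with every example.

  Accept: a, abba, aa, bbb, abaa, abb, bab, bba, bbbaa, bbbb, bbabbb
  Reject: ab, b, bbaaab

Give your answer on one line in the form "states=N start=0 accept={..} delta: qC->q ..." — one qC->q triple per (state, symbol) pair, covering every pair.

states=3 start=0 accept={0,2} delta: 0a->0 0b->1 1a->2 1b->2 2a->0 2b->2

State merging on the prefix tree: take the shortest (then alphabetical) example prefix whose next move is undefined and point that move at state 0, else 1, else 2, ...; a target is out if some Accept/Reject pair would then sit in one state with the same input left (inseparable). If every existing state is out, open a new one.
a: 0a undefined. 0a->0: ok.
b: 0b undefined. 0b->0: no, a/ab meet in 0. Open state 1: 0b->1.
ba: 1a undefined. 1a->0: no, bab/ab meet in 1. 1a->1: no, abaa/ab meet in 1. Open state 2: 1a->2.
bb: 1b undefined. 1b->0: no, bbb/ab meet in 1. 1b->1: no, bbb/ab meet in 1. 1b->2: ok.
bab: 2b undefined. 2b->0: no, bbbb/ab meet in 1. 2b->1: no, bbb/ab meet in 1. 2b->2: ok.
bba: 2a undefined. 2a->0: ok.
All examples now run through 3 states with every (state, symbol) defined. Accept strings end in {0,2}, Reject strings end in {1}; accept={0,2}.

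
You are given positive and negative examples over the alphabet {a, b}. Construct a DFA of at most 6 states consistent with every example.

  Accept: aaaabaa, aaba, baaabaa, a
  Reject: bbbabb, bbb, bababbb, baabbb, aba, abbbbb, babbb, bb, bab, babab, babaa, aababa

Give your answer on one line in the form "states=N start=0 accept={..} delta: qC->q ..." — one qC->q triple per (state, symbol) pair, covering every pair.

Grow the machine one transition at a time. Run the examples from 0; the earliest place one falls off (shortest prefix, ties alphabetical) gets sent to the lowest-numbered state that keeps every Accept/Reject pair distinguishable — a pair clashes when both reach the same state with identical unread suffix — and to a fresh state only if none does.
a: 0a undefined. 0a->0: no, aaba/aba meet in 0 with "ba" left. Open state 1: 0a->1.
b: 0b undefined. 0b->0: ok.
aa: 1a undefined. 1a->0: no, aaaabaa/bbb meet in 0. 1a->1: no, aaaabaa/babaa meet in 1 with "baa" left. Open state 2: 1a->2.
ab: 1b undefined. 1b->0: no, a/aba meet in 1. 1b->1: no, a/bbbabb meet in 1. 1b->2: ok.
aaa: 2a undefined. 2a->0: no, aaaabaa/babaa meet in 1. 2a->1: no, baaabaa/bab meet in 2. 2a->2: ok.
aab: 2b undefined. 2b->0: no, aaaabaa/aba meet in 2. 2b->1: no, aaaabaa/aba meet in 2. 2b->2: no, aaaabaa/bbbabb meet in 2. Open state 3: 2b->3.
aaba: 3a undefined. 3a->0: no, aaaabaa/aababa meet in 1. 3a->1: no, aaaabaa/aba meet in 2. 3a->2: no, aaaabaa/aba meet in 2. 3a->3: no, aaaabaa/bbbabb meet in 3. Open state 4: 3a->4.
abbb: 3b undefined. 3b->0: ok.
aabab: 4b undefined. 4b->0: no, a/aababa meet in 1. 4b->1: ok.
aaaabaa: 4a undefined. 4a->0: no, aaaabaa/bbb meet in 0. 4a->1: ok.
All examples now run through 5 states with every (state, symbol) defined. Accept strings end in {1,4}, Reject strings end in {0,2,3}; accept={1,4}.

states=5 start=0 accept={1,4} delta: 0a->1 0b->0 1a->2 1b->2 2a->2 2b->3 3a->4 3b->0 4a->1 4b->1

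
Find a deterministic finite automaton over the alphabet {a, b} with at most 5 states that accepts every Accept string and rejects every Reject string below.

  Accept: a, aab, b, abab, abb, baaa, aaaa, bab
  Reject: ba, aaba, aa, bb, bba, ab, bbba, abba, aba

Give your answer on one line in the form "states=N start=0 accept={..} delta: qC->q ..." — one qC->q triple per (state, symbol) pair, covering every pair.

Fold the examples into a partial DFA from state 0: repeatedly fix the first undefined (state, symbol) met by the shortest-then-alphabetical prefix, trying targets in increasing order and rejecting any under which an Accept and a Reject string meet in one state with the same remainder; add a state when all current targets are rejected. Accepting states are where Accept strings end.
a: 0a undefined. 0a->0: no, a/aa meet in 0. Open state 1: 0a->1.
b: 0b undefined. 0b->0: no, a/ba meet in 1. 0b->1: ok.
aa: 1a undefined. 1a->0: no, baaa/ba meet in 0. 1a->1: no, a/ba meet in 1. Open state 2: 1a->2.
ab: 1b undefined. 1b->0: no, a/bba meet in 1. 1b->1: no, a/bb meet in 1. 1b->2: ok.
aaa: 2a undefined. 2a->0: ok.
aab: 2b undefined. 2b->0: no, a/aaba meet in 1. 2b->1: ok.
All examples now run through 3 states with every (state, symbol) defined. Accept strings end in {1}, Reject strings end in {0,2}; accept={1}.

states=3 start=0 accept={1} delta: 0a->1 0b->1 1a->2 1b->2 2a->0 2b->1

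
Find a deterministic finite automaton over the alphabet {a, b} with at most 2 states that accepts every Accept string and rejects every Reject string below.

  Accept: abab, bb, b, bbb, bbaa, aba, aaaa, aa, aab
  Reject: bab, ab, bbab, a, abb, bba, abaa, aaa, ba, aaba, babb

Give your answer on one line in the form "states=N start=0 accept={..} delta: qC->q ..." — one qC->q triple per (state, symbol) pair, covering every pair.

states=2 start=0 accept={0} delta: 0a->1 0b->0 1a->0 1b->1

Fold the examples into a partial DFA from state 0: repeatedly fix the first undefined (state, symbol) met by the shortest-then-alphabetical prefix, trying targets in increasing order and rejecting any under which an Accept and a Reject string meet in one state with the same remainder; add a state when all current targets are rejected. Accepting states are where Accept strings end.
a: 0a undefined. 0a->0: no, abab/bab meet in 0 with "bab" left. Open state 1: 0a->1.
b: 0b undefined. 0b->0: ok.
aa: 1a undefined. 1a->0: ok.
ab: 1b undefined. 1b->0: no, abab/bab meet in 0. 1b->1: ok.
All examples now run through 2 states with every (state, symbol) defined. Accept strings end in {0}, Reject strings end in {1}; accept={0}.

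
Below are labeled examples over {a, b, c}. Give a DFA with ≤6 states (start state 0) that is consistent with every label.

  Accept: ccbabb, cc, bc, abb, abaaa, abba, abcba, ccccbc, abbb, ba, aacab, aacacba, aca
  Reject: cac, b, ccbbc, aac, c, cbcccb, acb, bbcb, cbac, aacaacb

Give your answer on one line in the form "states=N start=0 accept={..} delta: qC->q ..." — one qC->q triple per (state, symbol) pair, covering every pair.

states=4 start=0 accept={0,3} delta: 0a->0 0b->1 0c->2 1a->0 1b->3 1c->0 2a->3 2b->1 2c->0 3a->0 3b->0 3c->2

Grow the machine one transition at a time. Run the examples from 0; the earliest place one falls off (shortest prefix, ties alphabetical) gets sent to the lowest-numbered state that keeps every Accept/Reject pair distinguishable — a pair clashes when both reach the same state with identical unread suffix — and to a fresh state only if none does.
a: 0a undefined. 0a->0: ok.
b: 0b undefined. 0b->0: no, bc/aac meet in 0 with "c" left. Open state 1: 0b->1.
c: 0c undefined. 0c->0: no, cc/cac meet in 0. 0c->1: no, abb/acb meet in 1 with "b" left. Open state 2: 0c->2.
ba: 1a undefined. 1a->0: ok.
bb: 1b undefined. 1b->0: no, abbb/b meet in 1. 1b->1: no, abb/b meet in 1. 1b->2: no, abb/aac meet in 2. Open state 3: 1b->3.
bc: 1c undefined. 1c->0: ok.
ca: 2a undefined. 2a->0: no, aacab/b meet in 1. 2a->1: no, bc/cac meet in 0. 2a->2: no, cc/cac meet in 2 with "c" left. 2a->3: ok.
cb: 2b undefined. 2b->0: no, bc/acb meet in 0. 2b->1: ok.
cc: 2c undefined. 2c->0: ok.
bbc: 3c undefined. 3c->0: no, cc/cac meet in 0. 3c->1: no, ccbabb/bbcb meet in 3. 3c->2: ok.
abba: 3a undefined. 3a->0: ok.
abbb: 3b undefined. 3b->0: ok.
All examples now run through 4 states with every (state, symbol) defined. Accept strings end in {0,3}, Reject strings end in {1,2}; accept={0,3}.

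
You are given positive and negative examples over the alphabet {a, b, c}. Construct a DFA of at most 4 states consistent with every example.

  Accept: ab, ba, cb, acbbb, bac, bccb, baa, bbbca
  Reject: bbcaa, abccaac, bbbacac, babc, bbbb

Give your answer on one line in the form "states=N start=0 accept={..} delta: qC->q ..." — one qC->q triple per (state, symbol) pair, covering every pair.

Grow the machine one transition at a time. Run the examples from 0; the earliest place one falls off (shortest prefix, ties alphabetical) gets sent to the lowest-numbered state that keeps every Accept/Reject pair distinguishable — a pair clashes when both reach the same state with identical unread suffix — and to a fresh state only if none does.
a: 0a undefined. 0a->0: ok.
b: 0b undefined. 0b->0: no, ab/bbbb meet in 0. Open state 1: 0b->1.
c: 0c undefined. 0c->0: ok.
ba: 1a undefined. 1a->0: ok.
bb: 1b undefined. 1b->0: no, ba/bbcaa meet in 0. 1b->1: no, ab/bbbb meet in 1. Open state 2: 1b->2.
bc: 1c undefined. 1c->0: no, ba/abccaac meet in 0. 1c->1: no, ab/babc meet in 1. 1c->2: ok.
bbb: 2b undefined. 2b->0: no, ab/bbbb meet in 1. 2b->1: no, ba/bbbacac meet in 0. 2b->2: no, acbbb/babc meet in 2. Open state 3: 2b->3.
bbc: 2c undefined. 2c->0: no, ba/bbcaa meet in 0. 2c->1: no, ba/bbcaa meet in 0. 2c->2: ok.
bbba: 3a undefined. 3a->0: no, ba/bbbacac meet in 0. 3a->1: ok.
bbbb: 3b undefined. 3b->0: no, ba/bbbb meet in 0. 3b->1: no, ab/bbbb meet in 1. 3b->2: ok.
bbbc: 3c undefined. 3c->0: ok.
bbca: 2a undefined. 2a->0: no, ba/bbcaa meet in 0. 2a->1: no, ba/bbcaa meet in 0. 2a->2: ok.
All examples now run through 4 states with every (state, symbol) defined. Accept strings end in {0,1,3}, Reject strings end in {2}; accept={0,1,3}.

states=4 start=0 accept={0,1,3} delta: 0a->0 0b->1 0c->0 1a->0 1b->2 1c->2 2a->2 2b->3 2c->2 3a->1 3b->2 3c->0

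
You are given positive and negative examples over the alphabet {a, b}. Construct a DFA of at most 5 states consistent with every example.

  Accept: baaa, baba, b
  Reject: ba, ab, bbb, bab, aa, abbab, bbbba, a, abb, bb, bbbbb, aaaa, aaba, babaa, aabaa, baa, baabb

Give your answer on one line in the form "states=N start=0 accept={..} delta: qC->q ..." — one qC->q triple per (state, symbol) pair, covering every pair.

Grow the machine one transition at a time. Run the examples from 0; the earliest place one falls off (shortest prefix, ties alphabetical) gets sent to the lowest-numbered state that keeps every Accept/Reject pair distinguishable — a pair clashes when both reach the same state with identical unread suffix — and to a fresh state only if none does.
a: 0a undefined. 0a->0: no, b/ab meet in 0 with "b" left. Open state 1: 0a->1.
b: 0b undefined. 0b->0: no, b/bbb meet in 0. 0b->1: no, baaa/aaaa meet in 1 with "aaa" left. Open state 2: 0b->2.
aa: 1a undefined. 1a->0: ok.
ab: 1b undefined. 1b->0: no, b/abb meet in 2. 1b->1: no, b/abbab meet in 2. 1b->2: no, b/ab meet in 2. Open state 3: 1b->3.
ba: 2a undefined. 2a->0: no, baaa/ba meet in 0. 2a->1: no, baaa/ba meet in 1. 2a->2: no, baaa/ba meet in 2. 2a->3: ok.
bb: 2b undefined. 2b->0: no, b/bbb meet in 2. 2b->1: no, baba/bbbba meet in 3 with "ba" left. 2b->2: no, b/bbb meet in 2. 2b->3: ok.
abb: 3b undefined. 3b->0: no, baba/a meet in 1. 3b->1: no, baba/aa meet in 0. 3b->2: no, baba/ba meet in 3. 3b->3: no, baaa/babaa meet in 3 with "aa" left. Open state 4: 3b->4.
baa: 3a undefined. 3a->0: no, baaa/a meet in 1. 3a->1: no, baaa/aa meet in 0. 3a->2: no, baaa/ba meet in 3. 3a->3: no, baaa/ba meet in 3. 3a->4: ok.
abba: 4a undefined. 4a->0: no, baaa/aa meet in 0. 4a->1: no, baaa/a meet in 1. 4a->2: ok.
baab: 4b undefined. 4b->0: no, baaa/bbbbb meet in 2. 4b->1: ok.
All examples now run through 5 states with every (state, symbol) defined. Accept strings end in {2}, Reject strings end in {0,1,3,4}; accept={2}.

states=5 start=0 accept={2} delta: 0a->1 0b->2 1a->0 1b->3 2a->3 2b->3 3a->4 3b->4 4a->2 4b->1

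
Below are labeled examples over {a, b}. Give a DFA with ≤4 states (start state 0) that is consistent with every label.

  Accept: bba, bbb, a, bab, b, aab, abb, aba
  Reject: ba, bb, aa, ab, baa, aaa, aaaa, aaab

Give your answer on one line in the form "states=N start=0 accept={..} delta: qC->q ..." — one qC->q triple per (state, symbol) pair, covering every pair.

Grow the machine one transition at a time. Run the examples from 0; the earliest place one falls off (shortest prefix, ties alphabetical) gets sent to the lowest-numbered state that keeps every Accept/Reject pair distinguishable — a pair clashes when both reach the same state with identical unread suffix — and to a fresh state only if none does.
a: 0a undefined. 0a->0: no, a/aa meet in 0. Open state 1: 0a->1.
b: 0b undefined. 0b->0: no, bba/ba meet in 1. 0b->1: ok.
aa: 1a undefined. 1a->0: no, a/baa meet in 1. 1a->1: no, a/ba meet in 1. Open state 2: 1a->2.
ab: 1b undefined. 1b->0: ok.
aaa: 2a undefined. 2a->0: no, bba/aaaa meet in 1. 2a->1: no, bba/baa meet in 1. 2a->2: no, bab/aaab meet in 2 with "b" left. Open state 3: 2a->3.
aab: 2b undefined. 2b->0: no, bab/bb meet in 0. 2b->1: ok.
aaaa: 3a undefined. 3a->0: ok.
aaab: 3b undefined. 3b->0: ok.
All examples now run through 4 states with every (state, symbol) defined. Accept strings end in {1}, Reject strings end in {0,2,3}; accept={1}.

states=4 start=0 accept={1} delta: 0a->1 0b->1 1a->2 1b->0 2a->3 2b->1 3a->0 3b->0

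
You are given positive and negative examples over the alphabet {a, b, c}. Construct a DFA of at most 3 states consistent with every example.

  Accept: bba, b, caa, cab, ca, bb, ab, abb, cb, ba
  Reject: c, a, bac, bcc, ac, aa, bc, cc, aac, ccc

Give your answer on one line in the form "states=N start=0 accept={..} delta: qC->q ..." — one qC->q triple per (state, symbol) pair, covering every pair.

states=3 start=0 accept={1} delta: 0a->0 0b->1 0c->2 1a->1 1b->1 1c->0 2a->1 2b->1 2c->0

Fold the examples into a partial DFA from state 0: repeatedly fix the first undefined (state, symbol) met by the shortest-then-alphabetical prefix, trying targets in increasing order and rejecting any under which an Accept and a Reject string meet in one state with the same remainder; add a state when all current targets are rejected. Accepting states are where Accept strings end.
a: 0a undefined. 0a->0: ok.
b: 0b undefined. 0b->0: no, bba/a meet in 0. Open state 1: 0b->1.
c: 0c undefined. 0c->0: no, caa/c meet in 0. 0c->1: no, b/c meet in 1. Open state 2: 0c->2.
ba: 1a undefined. 1a->0: no, ba/a meet in 0. 1a->1: ok.
bb: 1b undefined. 1b->0: no, bba/a meet in 0. 1b->1: ok.
bc: 1c undefined. 1c->0: ok.
ca: 2a undefined. 2a->0: no, caa/a meet in 0. 2a->1: ok.
cb: 2b undefined. 2b->0: no, cb/a meet in 0. 2b->1: ok.
cc: 2c undefined. 2c->0: ok.
All examples now run through 3 states with every (state, symbol) defined. Accept strings end in {1}, Reject strings end in {0,2}; accept={1}.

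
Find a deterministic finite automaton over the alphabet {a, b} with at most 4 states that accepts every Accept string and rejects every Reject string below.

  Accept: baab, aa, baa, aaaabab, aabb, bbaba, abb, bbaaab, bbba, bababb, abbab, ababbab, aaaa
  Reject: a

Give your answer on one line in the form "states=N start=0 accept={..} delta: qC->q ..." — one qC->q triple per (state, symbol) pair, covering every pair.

states=3 start=0 accept={2} delta: 0a->1 0b->1 1a->2 1b->2 2a->2 2b->2

State merging on the prefix tree: take the shortest (then alphabetical) example prefix whose next move is undefined and point that move at state 0, else 1, else 2, ...; a target is out if some Accept/Reject pair would then sit in one state with the same input left (inseparable). If every existing state is out, open a new one.
a: 0a undefined. 0a->0: no, aa/a meet in 0. Open state 1: 0a->1.
b: 0b undefined. 0b->0: no, bbba/a meet in 1. 0b->1: ok.
aa: 1a undefined. 1a->0: no, baa/a meet in 1. 1a->1: no, aa/a meet in 1. Open state 2: 1a->2.
ab: 1b undefined. 1b->0: no, bbaba/a meet in 1. 1b->1: no, abb/a meet in 1. 1b->2: ok.
aaa: 2a undefined. 2a->0: no, baab/a meet in 1. 2a->1: no, baa/a meet in 1. 2a->2: ok.
aab: 2b undefined. 2b->0: no, aabb/a meet in 1. 2b->1: no, baab/a meet in 1. 2b->2: ok.
All examples now run through 3 states with every (state, symbol) defined. Accept strings end in {2}, Reject strings end in {1}; accept={2}.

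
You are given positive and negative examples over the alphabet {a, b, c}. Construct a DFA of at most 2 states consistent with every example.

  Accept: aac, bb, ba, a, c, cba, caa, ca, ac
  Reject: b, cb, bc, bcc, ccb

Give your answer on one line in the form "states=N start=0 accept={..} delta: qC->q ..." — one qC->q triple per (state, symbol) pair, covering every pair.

states=2 start=0 accept={0} delta: 0a->0 0b->1 0c->0 1a->0 1b->0 1c->1

Grow the machine one transition at a time. Run the examples from 0; the earliest place one falls off (shortest prefix, ties alphabetical) gets sent to the lowest-numbered state that keeps every Accept/Reject pair distinguishable — a pair clashes when both reach the same state with identical unread suffix — and to a fresh state only if none does.
a: 0a undefined. 0a->0: ok.
b: 0b undefined. 0b->0: no, aac/bc meet in 0 with "c" left. Open state 1: 0b->1.
c: 0c undefined. 0c->0: ok.
ba: 1a undefined. 1a->0: ok.
bb: 1b undefined. 1b->0: ok.
bc: 1c undefined. 1c->0: no, aac/bc meet in 0. 1c->1: ok.
All examples now run through 2 states with every (state, symbol) defined. Accept strings end in {0}, Reject strings end in {1}; accept={0}.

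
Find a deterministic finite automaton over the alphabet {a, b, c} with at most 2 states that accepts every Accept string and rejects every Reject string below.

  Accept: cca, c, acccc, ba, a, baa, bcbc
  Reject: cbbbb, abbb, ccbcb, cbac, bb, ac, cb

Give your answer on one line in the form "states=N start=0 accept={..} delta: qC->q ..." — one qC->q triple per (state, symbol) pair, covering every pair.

Fold the examples into a partial DFA from state 0: repeatedly fix the first undefined (state, symbol) met by the shortest-then-alphabetical prefix, trying targets in increasing order and rejecting any under which an Accept and a Reject string meet in one state with the same remainder; add a state when all current targets are rejected. Accepting states are where Accept strings end.
a: 0a undefined. 0a->0: no, c/ac meet in 0 with "c" left. Open state 1: 0a->1.
b: 0b undefined. 0b->0: ok.
c: 0c undefined. 0c->0: no, c/cbbbb meet in 0. 0c->1: ok.
ab: 1b undefined. 1b->0: ok.
ac: 1c undefined. 1c->0: ok.
baa: 1a undefined. 1a->0: no, baa/cbbbb meet in 0. 1a->1: ok.
All examples now run through 2 states with every (state, symbol) defined. Accept strings end in {1}, Reject strings end in {0}; accept={1}.

states=2 start=0 accept={1} delta: 0a->1 0b->0 0c->1 1a->1 1b->0 1c->0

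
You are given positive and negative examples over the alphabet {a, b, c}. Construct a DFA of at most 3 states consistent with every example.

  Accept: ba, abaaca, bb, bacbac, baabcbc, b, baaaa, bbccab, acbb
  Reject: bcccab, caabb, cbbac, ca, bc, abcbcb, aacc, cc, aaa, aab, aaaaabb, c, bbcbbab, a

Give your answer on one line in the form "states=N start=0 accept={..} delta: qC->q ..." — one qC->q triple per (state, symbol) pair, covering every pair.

states=3 start=0 accept={2} delta: 0a->1 0b->2 0c->0 1a->1 1b->1 1c->2 2a->2 2b->2 2c->1

State merging on the prefix tree: take the shortest (then alphabetical) example prefix whose next move is undefined and point that move at state 0, else 1, else 2, ...; a target is out if some Accept/Reject pair would then sit in one state with the same input left (inseparable). If every existing state is out, open a new one.
a: 0a undefined. 0a->0: no, bb/aaaaabb meet in 0 with "bb" left. Open state 1: 0a->1.
b: 0b undefined. 0b->0: no, ba/a meet in 1. 0b->1: no, b/a meet in 1. Open state 2: 0b->2.
c: 0c undefined. 0c->0: ok.
aa: 1a undefined. 1a->0: no, bb/caabb meet in 2 with "b" left. 1a->1: ok.
ab: 1b undefined. 1b->0: no, b/caabb meet in 2. 1b->1: ok.
ac: 1c undefined. 1c->0: no, abaaca/caabb meet in 1. 1c->1: no, abaaca/caabb meet in 1. 1c->2: ok.
ba: 2a undefined. 2a->0: no, ba/cc meet in 0. 2a->1: no, ba/caabb meet in 1. 2a->2: ok.
bb: 2b undefined. 2b->0: no, ba/cbbac meet in 2. 2b->1: no, ba/cbbac meet in 2. 2b->2: ok.
bc: 2c undefined. 2c->0: no, ba/abcbcb meet in 2. 2c->1: ok.
All examples now run through 3 states with every (state, symbol) defined. Accept strings end in {2}, Reject strings end in {0,1}; accept={2}.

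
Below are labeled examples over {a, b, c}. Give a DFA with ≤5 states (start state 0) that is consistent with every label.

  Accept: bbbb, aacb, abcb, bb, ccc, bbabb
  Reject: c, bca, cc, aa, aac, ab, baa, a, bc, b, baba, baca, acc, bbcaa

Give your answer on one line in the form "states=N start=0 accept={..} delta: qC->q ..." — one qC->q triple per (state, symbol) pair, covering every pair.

states=4 start=0 accept={2} delta: 0a->0 0b->1 0c->1 1a->0 1b->2 1c->3 2a->0 2b->1 2c->0 3a->0 3b->2 3c->2

Grow the machine one transition at a time. Run the examples from 0; the earliest place one falls off (shortest prefix, ties alphabetical) gets sent to the lowest-numbered state that keeps every Accept/Reject pair distinguishable — a pair clashes when both reach the same state with identical unread suffix — and to a fresh state only if none does.
a: 0a undefined. 0a->0: ok.
b: 0b undefined. 0b->0: no, bbbb/aa meet in 0. Open state 1: 0b->1.
c: 0c undefined. 0c->0: no, aacb/ab meet in 1. 0c->1: ok.
ba: 1a undefined. 1a->0: ok.
bb: 1b undefined. 1b->0: no, bbbb/aa meet in 0. 1b->1: no, bbbb/c meet in 1. Open state 2: 1b->2.
bc: 1c undefined. 1c->0: no, abcb/c meet in 1. 1c->1: no, ccc/c meet in 1. 1c->2: no, aacb/cc meet in 2. Open state 3: 1c->3.
bba: 2a undefined. 2a->0: ok.
bbb: 2b undefined. 2b->0: no, bbbb/c meet in 1. 2b->1: ok.
bbc: 2c undefined. 2c->0: ok.
bca: 3a undefined. 3a->0: ok.
ccc: 3c undefined. 3c->0: no, ccc/bca meet in 0. 3c->1: no, ccc/c meet in 1. 3c->2: ok.
abcb: 3b undefined. 3b->0: no, abcb/bca meet in 0. 3b->1: no, abcb/c meet in 1. 3b->2: ok.
All examples now run through 4 states with every (state, symbol) defined. Accept strings end in {2}, Reject strings end in {0,1,3}; accept={2}.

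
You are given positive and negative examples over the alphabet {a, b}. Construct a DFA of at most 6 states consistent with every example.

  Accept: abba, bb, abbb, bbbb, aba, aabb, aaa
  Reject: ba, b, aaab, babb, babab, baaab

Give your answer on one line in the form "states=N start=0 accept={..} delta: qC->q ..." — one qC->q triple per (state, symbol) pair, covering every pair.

Grow the machine one transition at a time. Run the examples from 0; the earliest place one falls off (shortest prefix, ties alphabetical) gets sent to the lowest-numbered state that keeps every Accept/Reject pair distinguishable — a pair clashes when both reach the same state with identical unread suffix — and to a fresh state only if none does.
a: 0a undefined. 0a->0: no, aba/ba meet in 0 with "ba" left. Open state 1: 0a->1.
b: 0b undefined. 0b->0: no, bb/b meet in 0. 0b->1: no, aabb/babb meet in 1 with "abb" left. Open state 2: 0b->2.
aa: 1a undefined. 1a->0: ok.
ab: 1b undefined. 1b->0: no, abba/ba meet in 2 with "a" left. 1b->1: no, abbb/aaab meet in 1. 1b->2: no, aba/ba meet in 2 with "a" left. Open state 3: 1b->3.
ba: 2a undefined. 2a->0: no, bb/babb meet in 2 with "b" left. 2a->1: no, aaa/ba meet in 1. 2a->2: no, bb/baaab meet in 2 with "b" left. 2a->3: no, abbb/babb meet in 3 with "bb" left. Open state 4: 2a->4.
bb: 2b undefined. 2b->0: ok.
aba: 3a undefined. 3a->0: ok.
abb: 3b undefined. 3b->0: no, abbb/b meet in 2. 3b->1: no, abbb/aaab meet in 3. 3b->2: no, abba/ba meet in 4. 3b->3: no, abbb/aaab meet in 3. 3b->4: ok.
baa: 4a undefined. 4a->0: ok.
bab: 4b undefined. 4b->0: ok.
All examples now run through 5 states with every (state, symbol) defined. Accept strings end in {0,1}, Reject strings end in {2,3,4}; accept={0,1}.

states=5 start=0 accept={0,1} delta: 0a->1 0b->2 1a->0 1b->3 2a->4 2b->0 3a->0 3b->4 4a->0 4b->0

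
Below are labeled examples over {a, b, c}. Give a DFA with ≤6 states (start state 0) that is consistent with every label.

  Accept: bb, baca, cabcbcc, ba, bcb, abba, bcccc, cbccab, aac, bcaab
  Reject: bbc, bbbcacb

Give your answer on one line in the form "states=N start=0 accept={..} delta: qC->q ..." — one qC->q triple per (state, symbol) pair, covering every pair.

states=4 start=0 accept={0,1} delta: 0a->0 0b->1 0c->0 1a->0 1b->1 1c->2 2a->2 2b->0 2c->3 3a->0 3b->2 3c->0

Fold the examples into a partial DFA from state 0: repeatedly fix the first undefined (state, symbol) met by the shortest-then-alphabetical prefix, trying targets in increasing order and rejecting any under which an Accept and a Reject string meet in one state with the same remainder; add a state when all current targets are rejected. Accepting states are where Accept strings end.
a: 0a undefined. 0a->0: ok.
b: 0b undefined. 0b->0: no, aac/bbc meet in 0 with "c" left. Open state 1: 0b->1.
c: 0c undefined. 0c->0: ok.
ba: 1a undefined. 1a->0: ok.
bb: 1b undefined. 1b->0: no, bb/bbc meet in 0. 1b->1: ok.
bc: 1c undefined. 1c->0: no, bb/bbbcacb meet in 1. 1c->1: no, bb/bbc meet in 1. Open state 2: 1c->2.
bca: 2a undefined. 2a->0: no, bb/bbbcacb meet in 1. 2a->1: no, bcb/bbbcacb meet in 2 with "b" left. 2a->2: ok.
bcb: 2b undefined. 2b->0: ok.
bcc: 2c undefined. 2c->0: no, bb/bbbcacb meet in 1. 2c->1: no, bb/bbbcacb meet in 1. 2c->2: no, baca/bbbcacb meet in 0. Open state 3: 2c->3.
bccc: 3c undefined. 3c->0: ok.
cbcca: 3a undefined. 3a->0: ok.
bbbcacb: 3b undefined. 3b->0: no, baca/bbbcacb meet in 0. 3b->1: no, bb/bbbcacb meet in 1. 3b->2: ok.
All examples now run through 4 states with every (state, symbol) defined. Accept strings end in {0,1}, Reject strings end in {2}; accept={0,1}.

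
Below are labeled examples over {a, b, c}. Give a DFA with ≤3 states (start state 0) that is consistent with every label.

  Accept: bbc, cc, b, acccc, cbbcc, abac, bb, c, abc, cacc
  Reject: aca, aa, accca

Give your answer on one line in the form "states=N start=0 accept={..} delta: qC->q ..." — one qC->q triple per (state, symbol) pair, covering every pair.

states=2 start=0 accept={1} delta: 0a->0 0b->1 0c->1 1a->0 1b->1 1c->1

Grow the machine one transition at a time. Run the examples from 0; the earliest place one falls off (shortest prefix, ties alphabetical) gets sent to the lowest-numbered state that keeps every Accept/Reject pair distinguishable — a pair clashes when both reach the same state with identical unread suffix — and to a fresh state only if none does.
a: 0a undefined. 0a->0: ok.
b: 0b undefined. 0b->0: no, b/aa meet in 0. Open state 1: 0b->1.
c: 0c undefined. 0c->0: no, cc/aca meet in 0. 0c->1: ok.
bb: 1b undefined. 1b->0: no, bb/aa meet in 0. 1b->1: ok.
ca: 1a undefined. 1a->0: ok.
cc: 1c undefined. 1c->0: no, bbc/aca meet in 0. 1c->1: ok.
All examples now run through 2 states with every (state, symbol) defined. Accept strings end in {1}, Reject strings end in {0}; accept={1}.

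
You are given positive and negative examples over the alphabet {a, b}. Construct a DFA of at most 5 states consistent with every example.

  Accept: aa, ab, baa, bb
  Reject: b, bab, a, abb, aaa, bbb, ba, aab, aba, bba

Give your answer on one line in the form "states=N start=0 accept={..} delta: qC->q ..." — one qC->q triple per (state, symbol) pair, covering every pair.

states=4 start=0 accept={0} delta: 0a->1 0b->2 1a->0 1b->0 2a->3 2b->0 3a->0 3b->1

Grow the machine one transition at a time. Run the examples from 0; the earliest place one falls off (shortest prefix, ties alphabetical) gets sent to the lowest-numbered state that keeps every Accept/Reject pair distinguishable — a pair clashes when both reach the same state with identical unread suffix — and to a fresh state only if none does.
a: 0a undefined. 0a->0: no, aa/a meet in 0. Open state 1: 0a->1.
b: 0b undefined. 0b->0: no, ab/bab meet in 1 with "b" left. 0b->1: no, aa/ba meet in 1 with "a" left. Open state 2: 0b->2.
aa: 1a undefined. 1a->0: ok.
ab: 1b undefined. 1b->0: ok.
ba: 2a undefined. 2a->0: no, aa/ba meet in 0. 2a->1: no, aa/bab meet in 0. 2a->2: no, baa/b meet in 2. Open state 3: 2a->3.
bb: 2b undefined. 2b->0: ok.
baa: 3a undefined. 3a->0: ok.
bab: 3b undefined. 3b->0: no, aa/bab meet in 0. 3b->1: ok.
All examples now run through 4 states with every (state, symbol) defined. Accept strings end in {0}, Reject strings end in {1,2,3}; accept={0}.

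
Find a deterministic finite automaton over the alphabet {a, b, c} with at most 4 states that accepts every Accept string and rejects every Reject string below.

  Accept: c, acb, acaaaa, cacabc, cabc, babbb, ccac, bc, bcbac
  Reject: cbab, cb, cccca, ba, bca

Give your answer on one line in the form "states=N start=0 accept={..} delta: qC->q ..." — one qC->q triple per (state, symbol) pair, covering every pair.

Grow the machine one transition at a time. Run the examples from 0; the earliest place one falls off (shortest prefix, ties alphabetical) gets sent to the lowest-numbered state that keeps every Accept/Reject pair distinguishable — a pair clashes when both reach the same state with identical unread suffix — and to a fresh state only if none does.
a: 0a undefined. 0a->0: no, acb/cb meet in 0 with "cb" left. Open state 1: 0a->1.
b: 0b undefined. 0b->0: ok.
c: 0c undefined. 0c->0: no, c/cb meet in 0. 0c->1: no, c/ba meet in 1. Open state 2: 0c->2.
ac: 1c undefined. 1c->0: ok.
ca: 2a undefined. 2a->0: no, acb/bca meet in 0. 2a->1: ok.
cb: 2b undefined. 2b->0: no, acb/cb meet in 0. 2b->1: ok.
cc: 2c undefined. 2c->0: ok.
bab: 1b undefined. 1b->0: ok.
cba: 1a undefined. 1a->0: no, acb/cbab meet in 0. 1a->1: no, acb/cbab meet in 0. 1a->2: ok.
All examples now run through 3 states with every (state, symbol) defined. Accept strings end in {0,2}, Reject strings end in {1}; accept={0,2}.

states=3 start=0 accept={0,2} delta: 0a->1 0b->0 0c->2 1a->2 1b->0 1c->0 2a->1 2b->1 2c->0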